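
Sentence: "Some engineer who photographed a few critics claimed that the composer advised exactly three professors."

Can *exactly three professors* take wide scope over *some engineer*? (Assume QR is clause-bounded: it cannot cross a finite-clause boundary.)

No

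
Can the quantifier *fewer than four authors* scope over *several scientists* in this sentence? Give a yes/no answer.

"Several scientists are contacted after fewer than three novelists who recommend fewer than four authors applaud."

No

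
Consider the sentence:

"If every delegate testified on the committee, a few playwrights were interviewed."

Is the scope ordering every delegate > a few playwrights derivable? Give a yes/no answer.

No

*every delegate* occurs within the adjunct clause *if every delegate testified on the committee*.
Adjunct clauses are scope islands: a quantifier inside an adjunct cannot raise into the matrix clause.
There is no licit LF on which *every delegate* c-commands *a few playwrights*.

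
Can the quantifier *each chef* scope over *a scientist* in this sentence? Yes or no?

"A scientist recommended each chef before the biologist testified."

*each chef* is a matrix argument; the adjunct is an island but the target quantifier is outside it.
Clause-internal QR can adjoin the lower DP above the subject, yielding the inverse reading.
The sentence is scopally ambiguous between *a scientist* > *each chef* and *each chef* > *a scientist*.

Yes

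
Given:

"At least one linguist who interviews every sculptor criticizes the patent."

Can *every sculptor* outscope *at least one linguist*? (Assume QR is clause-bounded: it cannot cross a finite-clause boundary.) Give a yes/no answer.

No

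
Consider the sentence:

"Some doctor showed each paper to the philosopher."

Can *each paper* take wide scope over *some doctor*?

Both DPs are arguments of the same predicate; there is no clause or island boundary between them.
No island intervenes, so both surface and inverse scope are derivable.
So *each paper* > *some doctor* is among the available readings.

Yes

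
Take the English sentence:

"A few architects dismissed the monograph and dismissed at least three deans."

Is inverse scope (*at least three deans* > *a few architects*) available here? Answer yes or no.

No

*at least three deans* occurs within one conjunct of the coordinate structure (*dismissed at least three deans*).
A quantifier cannot raise out of one conjunct of a coordination across the whole coordinate structure — the CSC applies to QR.
The inverse ordering *at least three deans* > *a few architects* is therefore underivable.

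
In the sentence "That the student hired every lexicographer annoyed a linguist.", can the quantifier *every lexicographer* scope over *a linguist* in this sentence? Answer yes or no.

The DP *every lexicographer* is contained in the sentential subject *that the student hired every lexicographer*.
The Sentential Subject Constraint rules out raising the quantifier out of the that-clause subject.
So the wide-scope reading for *every lexicographer* is blocked.

No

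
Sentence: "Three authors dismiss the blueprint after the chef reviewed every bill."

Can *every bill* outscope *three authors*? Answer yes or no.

No

*every bill* sits inside the adjunct clause *after the chef reviewed every bill*.
Scope out of an adjunct clause is unavailable: QR respects the adjunct-island constraint.
There is no licit LF on which *every bill* c-commands *three authors*.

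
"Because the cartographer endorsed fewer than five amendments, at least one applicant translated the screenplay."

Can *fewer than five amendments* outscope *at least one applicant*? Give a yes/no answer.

No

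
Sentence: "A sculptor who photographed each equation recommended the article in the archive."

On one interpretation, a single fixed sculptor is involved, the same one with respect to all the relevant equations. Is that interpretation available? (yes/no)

Yes

The described interpretation is the *a sculptor* > *each equation* scoping.
Nothing needs to raise for *a sculptor* > *each equation*, so no island constraint is at stake.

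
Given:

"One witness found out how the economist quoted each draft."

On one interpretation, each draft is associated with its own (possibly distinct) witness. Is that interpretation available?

No

This is the *each draft* > *one witness* reading.
*each draft* occurs within the embedded question *how the economist quoted each draft*.
An indirect question is a wh-island; the filled [Spec,CP] blocks QR across the CP edge.
*each draft* is confined to the island and cannot take scope over *one witness*.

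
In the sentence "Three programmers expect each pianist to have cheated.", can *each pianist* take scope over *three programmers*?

ECM infinitives lack a CP barrier, so *each pianist* can QR over the matrix subject *three programmers*.
Ordinary QR to a clause-peripheral position gives the wide-scope LF for the lower DP.

Yes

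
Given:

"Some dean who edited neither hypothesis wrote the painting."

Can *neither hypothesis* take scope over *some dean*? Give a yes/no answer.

*neither hypothesis* is embedded in the relative clause *who edited neither hypothesis*.
Relative clauses are scope islands: a quantifier cannot QR out of a relative clause to take scope in the matrix clause.
So *neither hypothesis* cannot raise to a position above *some dean*.
(Only the surface reading survives: one fixed dean with respect to all the relevant hypotheses.)

No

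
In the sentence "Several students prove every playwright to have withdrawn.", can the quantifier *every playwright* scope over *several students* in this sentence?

*every playwright* is the subject of an ECM infinitive — the infinitival complement of an ECM verb is not a scope island, so *every playwright* can raise into the matrix clause.
No island intervenes, so both surface and inverse scope are derivable.
So *every playwright* > *several students* is among the available readings.

Yes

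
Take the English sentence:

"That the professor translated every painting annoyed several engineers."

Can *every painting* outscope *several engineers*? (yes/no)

No

The DP *every painting* is contained in the sentential subject *that the professor translated every painting*.
The subject-island constraint blocks QR out of a clausal subject.
*every painting* > *several engineers* would require crossing that boundary, which is illicit.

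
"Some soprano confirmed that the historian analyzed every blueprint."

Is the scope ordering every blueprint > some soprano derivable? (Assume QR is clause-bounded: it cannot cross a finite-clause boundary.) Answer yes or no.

The target quantifier *every blueprint* is part of the finite complement clause *that the historian analyzed every blueprint*.
Under clause-bounded QR, a quantifier in an embedded finite clause cannot raise into the matrix clause.
So the wide-scope reading for *every blueprint* is blocked.
(Only the surface reading survives: one fixed soprano with respect to all the relevant blueprints.)

No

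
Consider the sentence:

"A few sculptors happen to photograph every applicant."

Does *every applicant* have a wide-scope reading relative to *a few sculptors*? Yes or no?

Raising constructions are monoclausal for scope purposes; *every applicant* is not separated from *a few sculptors* by any island.
No island intervenes, so both surface and inverse scope are derivable.

Yes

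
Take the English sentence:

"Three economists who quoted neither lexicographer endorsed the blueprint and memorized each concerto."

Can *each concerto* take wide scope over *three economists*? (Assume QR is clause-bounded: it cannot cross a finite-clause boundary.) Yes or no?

*each concerto* is embedded in one conjunct of the coordinate structure (*memorized each concerto*).
The Coordinate Structure Constraint blocks movement (including QR) out of a single conjunct.
There is no licit LF on which *each concerto* c-commands *three economists*.

No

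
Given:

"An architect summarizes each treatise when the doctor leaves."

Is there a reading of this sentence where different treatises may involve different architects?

Yes

The described interpretation is the *each treatise* > *an architect* scoping.
The adjunct clause does not contain *each treatise*, which is the matrix object.
QR within a single clause is free, so the lower quantifier may take scope over the higher one.
Both orderings are possible: *an architect* > *each treatise* and *each treatise* > *an architect*.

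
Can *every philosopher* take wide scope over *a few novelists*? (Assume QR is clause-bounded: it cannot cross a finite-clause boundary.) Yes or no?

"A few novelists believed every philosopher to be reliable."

Yes

The ECM infinitive is scope-transparent — *every philosopher* is free to raise above *a few novelists*.
No island intervenes, so both surface and inverse scope are derivable.
So *every philosopher* > *a few novelists* is among the available readings.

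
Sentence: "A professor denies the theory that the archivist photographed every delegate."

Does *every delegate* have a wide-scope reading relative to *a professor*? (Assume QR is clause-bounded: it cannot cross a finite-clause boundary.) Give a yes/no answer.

The DP *every delegate* is contained in the complex NP *the theory that the archivist photographed every delegate*.
A that-clause complement to a noun is an island; QR cannot cross the NP boundary.
The inverse ordering *every delegate* > *a professor* is therefore underivable.

No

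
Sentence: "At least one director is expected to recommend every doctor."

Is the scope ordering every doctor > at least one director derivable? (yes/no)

Yes

*every doctor* is inside a raising infinitive, which is transparent to QR (no CP barrier), so it behaves as a matrix argument.
QR within a single clause is free, so the lower quantifier may take scope over the higher one.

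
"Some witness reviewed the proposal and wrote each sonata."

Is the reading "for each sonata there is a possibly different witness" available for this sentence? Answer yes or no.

The paraphrase describes the scope ordering *each sonata* > *some witness*.
The target quantifier *each sonata* is part of one conjunct of the coordinate structure (*wrote each sonata*).
Asymmetric QR out of one conjunct violates the Coordinate Structure Constraint.
The inverse ordering *each sonata* > *some witness* is therefore underivable.

No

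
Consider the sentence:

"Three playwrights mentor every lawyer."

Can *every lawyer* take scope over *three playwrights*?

*every lawyer* is the matrix object and *three playwrights* the matrix subject; the two are clausemates.
No island intervenes, so both surface and inverse scope are derivable.
The sentence is scopally ambiguous between *three playwrights* > *every lawyer* and *every lawyer* > *three playwrights*.

Yes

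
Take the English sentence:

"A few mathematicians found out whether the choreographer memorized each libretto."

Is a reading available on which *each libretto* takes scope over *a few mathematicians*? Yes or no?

The target quantifier *each libretto* is part of the embedded question *whether the choreographer memorized each libretto*.
The wh-island constraint blocks QR out of an embedded interrogative.
There is no licit LF on which *each libretto* c-commands *a few mathematicians*.

No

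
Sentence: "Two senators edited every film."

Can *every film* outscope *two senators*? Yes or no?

Yes

*every film* is the matrix object and *two senators* the matrix subject; the two are clausemates.
Clause-internal QR can adjoin the lower DP above the subject, yielding the inverse reading.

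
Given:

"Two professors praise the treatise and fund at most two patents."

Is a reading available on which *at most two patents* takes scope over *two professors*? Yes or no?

No

The DP *at most two patents* is contained in one conjunct of the coordinate structure (*fund at most two patents*).
A quantifier cannot raise out of one conjunct of a coordination across the whole coordinate structure — the CSC applies to QR.
There is no licit LF on which *at most two patents* c-commands *two professors*.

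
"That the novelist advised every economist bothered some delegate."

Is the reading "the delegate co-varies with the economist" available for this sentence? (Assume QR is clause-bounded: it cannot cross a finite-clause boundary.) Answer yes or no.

The described interpretation is the *every economist* > *some delegate* scoping.
Structurally, *every economist* is inside the sentential subject *that the novelist advised every economist*.
Sentential subjects are islands: a quantifier inside the subject clause cannot raise over the matrix predicate.
There is no licit LF on which *every economist* c-commands *some delegate*.

No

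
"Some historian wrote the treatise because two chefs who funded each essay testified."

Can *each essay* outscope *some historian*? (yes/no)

The DP *each essay* is contained in the relative clause *who funded each essay*, which is itself inside the adjunct *because two chefs who funded each essay testified*.
The quantifier would have to escape first the RC and then the adjunct — two independent island violations.
The inverse ordering *each essay* > *some historian* is therefore underivable.

No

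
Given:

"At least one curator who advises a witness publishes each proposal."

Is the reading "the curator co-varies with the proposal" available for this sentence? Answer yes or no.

That reading corresponds to *each proposal* > *at least one curator*.
The relative clause *who advises a witness* modifies *at least one curator*, but *each proposal* is not inside that relative clause — it is an argument of the matrix verb.
Since no island is crossed, the inverse ordering is licensed alongside surface scope.

Yes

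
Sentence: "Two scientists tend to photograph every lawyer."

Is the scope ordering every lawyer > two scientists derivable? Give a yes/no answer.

Infinitival complements of raising predicates do not block QR; *every lawyer* and *two scientists* are effectively clausemates.
Since no island is crossed, the inverse ordering is licensed alongside surface scope.

Yes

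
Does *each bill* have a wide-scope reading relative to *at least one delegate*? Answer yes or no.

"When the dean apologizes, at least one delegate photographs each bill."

The adjunct clause does not contain *each bill*, which is the matrix object.
Nothing blocks QR of the lower DP to a position above the higher one, so inverse scope is available.

Yes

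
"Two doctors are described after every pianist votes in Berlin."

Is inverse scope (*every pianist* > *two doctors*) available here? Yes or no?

*every pianist* is embedded in the adjunct clause *after every pianist votes in Berlin*.
The adjunct-island constraint bars QR out of an adverbial clause.
So the wide-scope reading for *every pianist* is blocked.

No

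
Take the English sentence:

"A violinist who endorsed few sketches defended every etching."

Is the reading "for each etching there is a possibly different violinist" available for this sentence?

The described interpretation is the *every etching* > *a violinist* scoping.
The RC *who endorsed few sketches* is an island, but *every etching* is not inside it — it is the matrix object, a clausemate of *a violinist*.
Since no island is crossed, the inverse ordering is licensed alongside surface scope.
Both orderings are possible: *a violinist* > *every etching* and *every etching* > *a violinist*.

Yes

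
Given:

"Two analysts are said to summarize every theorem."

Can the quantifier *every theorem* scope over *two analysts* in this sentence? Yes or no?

*every theorem* is inside a raising infinitive, which is transparent to QR (no CP barrier), so it behaves as a matrix argument.
With no island boundary between them, the object can take inverse scope over the subject via ordinary QR within the clause.
So *every theorem* > *two analysts* is among the available readings.

Yes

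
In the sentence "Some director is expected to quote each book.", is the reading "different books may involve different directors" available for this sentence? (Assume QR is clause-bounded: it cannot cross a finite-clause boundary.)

Yes

The described interpretation is the *each book* > *some director* scoping.
*each book* is inside a raising infinitive, which is transparent to QR (no CP barrier), so it behaves as a matrix argument.
Since no island is crossed, the inverse ordering is licensed alongside surface scope.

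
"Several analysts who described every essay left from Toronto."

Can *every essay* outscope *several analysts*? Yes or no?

No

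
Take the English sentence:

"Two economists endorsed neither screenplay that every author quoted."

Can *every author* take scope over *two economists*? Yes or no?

Structurally, *every author* is inside the relative clause *that every author quoted* modifying *neither screenplay*.
QR out of a relative clause is ruled out by the relative-clause island constraint.
So the wide-scope reading for *every author* is blocked.

No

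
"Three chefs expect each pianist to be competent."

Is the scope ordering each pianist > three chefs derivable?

This is an ECM construction: *each pianist* is the infinitival subject, Case-marked by the matrix verb, and the infinitive is transparent for QR.
Clause-internal QR can adjoin the lower DP above the subject, yielding the inverse reading.

Yes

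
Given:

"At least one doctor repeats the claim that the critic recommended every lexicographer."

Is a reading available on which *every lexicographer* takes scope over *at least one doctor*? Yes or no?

No

*every lexicographer* occurs within the complex NP *the claim that the critic recommended every lexicographer*.
A that-clause complement to a noun is an island; QR cannot cross the NP boundary.
There is no licit LF on which *every lexicographer* c-commands *at least one doctor*.
(Only the surface reading survives: one fixed doctor with respect to all the relevant lexicographers.)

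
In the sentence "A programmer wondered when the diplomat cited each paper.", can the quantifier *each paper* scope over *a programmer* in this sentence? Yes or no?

No

*each paper* occurs within the embedded question *when the diplomat cited each paper*.
An indirect question is a wh-island; the filled [Spec,CP] blocks QR across the CP edge.
So *each paper* cannot raise to a position above *a programmer*.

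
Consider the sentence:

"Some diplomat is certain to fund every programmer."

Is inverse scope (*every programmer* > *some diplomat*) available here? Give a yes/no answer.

*every programmer* is inside a raising infinitive, which is transparent to QR (no CP barrier), so it behaves as a matrix argument.
Since no island is crossed, the inverse ordering is licensed alongside surface scope.

Yes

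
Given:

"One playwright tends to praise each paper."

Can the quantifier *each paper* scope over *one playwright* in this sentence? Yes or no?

Yes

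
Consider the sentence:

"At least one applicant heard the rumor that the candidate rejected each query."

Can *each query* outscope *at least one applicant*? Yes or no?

The target quantifier *each query* is part of the complex NP *the rumor that the candidate rejected each query*.
A that-clause complement to a noun is an island; QR cannot cross the NP boundary.
Hence only narrow scope for *each query* (under *at least one applicant*) survives.

No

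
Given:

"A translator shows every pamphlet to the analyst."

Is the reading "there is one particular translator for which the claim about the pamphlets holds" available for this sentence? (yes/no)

Yes

The described interpretation is the *a translator* > *every pamphlet* scoping.
Surface scope (*a translator* > *every pamphlet*) is always derivable; islands only block QR, not in-situ interpretation.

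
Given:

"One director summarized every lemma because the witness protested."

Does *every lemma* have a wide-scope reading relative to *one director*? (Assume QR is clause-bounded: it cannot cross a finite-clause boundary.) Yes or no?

Neither queried DP is inside the adjunct, so the adjunct-island constraint does not apply.
With no island boundary between them, the object can take inverse scope over the subject via ordinary QR within the clause.

Yes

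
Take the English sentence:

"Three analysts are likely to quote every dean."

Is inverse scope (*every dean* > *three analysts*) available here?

Yes

Infinitival complements of raising predicates do not block QR; *every dean* and *three analysts* are effectively clausemates.
QR within a single clause is free, so the lower quantifier may take scope over the higher one.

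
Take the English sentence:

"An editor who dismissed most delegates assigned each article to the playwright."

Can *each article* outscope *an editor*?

Yes

Although the sentence contains a relative clause (*who dismissed most delegates*), *each article* is outside it, in the matrix VP.
Clause-internal QR can adjoin the lower DP above the subject, yielding the inverse reading.
So *each article* > *an editor* is among the available readings.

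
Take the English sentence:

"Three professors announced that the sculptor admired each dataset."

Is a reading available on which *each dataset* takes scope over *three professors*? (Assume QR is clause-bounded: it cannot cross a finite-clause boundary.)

Structurally, *each dataset* is inside the finite complement clause *that the sculptor admired each dataset*.
With QR restricted to its own tensed clause, the embedded quantifier cannot reach a matrix scope position.
*each dataset* is confined to the island and cannot take scope over *three professors*.

No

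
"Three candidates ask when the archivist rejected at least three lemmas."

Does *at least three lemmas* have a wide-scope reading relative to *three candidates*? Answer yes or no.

No

Structurally, *at least three lemmas* is inside the embedded question *when the archivist rejected at least three lemmas*.
An indirect question is a wh-island; the filled [Spec,CP] blocks QR across the CP edge.
So *at least three lemmas* cannot raise high enough to outscope *three candidates*; only the surface ordering *three candidates* > *at least three lemmas* is available.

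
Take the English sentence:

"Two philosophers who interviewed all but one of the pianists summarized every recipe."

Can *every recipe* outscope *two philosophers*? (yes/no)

The relative clause *who interviewed all but one of the pianists* modifies *two philosophers*, but *every recipe* is not inside that relative clause — it is an argument of the matrix verb.
Since no island is crossed, the inverse ordering is licensed alongside surface scope.

Yes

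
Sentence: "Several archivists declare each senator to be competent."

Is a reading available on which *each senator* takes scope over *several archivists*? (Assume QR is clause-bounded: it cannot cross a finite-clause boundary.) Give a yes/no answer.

The ECM infinitive is scope-transparent — *each senator* is free to raise above *several archivists*.
Since no island is crossed, the inverse ordering is licensed alongside surface scope.

Yes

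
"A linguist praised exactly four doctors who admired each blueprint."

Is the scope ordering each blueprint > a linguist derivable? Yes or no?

No

*each blueprint* sits inside the relative clause *who admired each blueprint* modifying *exactly four doctors*.
Relative clauses are scope islands: a quantifier cannot QR out of a relative clause to take scope in the matrix clause.
So the wide-scope reading for *each blueprint* is blocked.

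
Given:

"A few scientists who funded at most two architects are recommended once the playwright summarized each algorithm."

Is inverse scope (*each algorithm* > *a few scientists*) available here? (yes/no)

No

*each algorithm* sits inside the adjunct clause *once the playwright summarized each algorithm*.
Since the clause is an adjunct (not a complement), the Adjunct Condition blocks QR across its edge.
*each algorithm* > *a few scientists* would require crossing that boundary, which is illicit.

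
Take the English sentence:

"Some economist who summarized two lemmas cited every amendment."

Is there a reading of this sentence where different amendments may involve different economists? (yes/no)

Yes

The paraphrase describes the scope ordering *every amendment* > *some economist*.
The relative clause *who summarized two lemmas* modifies *some economist*, but *every amendment* is not inside that relative clause — it is an argument of the matrix verb.
Since no island is crossed, the inverse ordering is licensed alongside surface scope.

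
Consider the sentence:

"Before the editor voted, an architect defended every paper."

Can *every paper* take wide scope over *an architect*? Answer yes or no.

Yes

*every paper* is a matrix argument; the adjunct is an island but the target quantifier is outside it.
Ordinary QR to a clause-peripheral position gives the wide-scope LF for the lower DP.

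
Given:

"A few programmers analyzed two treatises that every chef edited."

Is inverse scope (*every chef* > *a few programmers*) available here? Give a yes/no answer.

The DP *every chef* is contained in the relative clause *that every chef edited* modifying *two treatises*.
The relative clause forms an island for QR, so the quantifier is confined to the head noun's restrictor.
There is no licit LF on which *every chef* c-commands *a few programmers*.

No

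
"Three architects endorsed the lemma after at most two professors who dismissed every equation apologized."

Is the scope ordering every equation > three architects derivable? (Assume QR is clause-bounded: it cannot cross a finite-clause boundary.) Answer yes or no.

*every equation* occurs within the relative clause *who dismissed every equation*, which is itself inside the adjunct *after at most two professors who dismissed every equation apologized*.
Two island boundaries intervene — the relative clause and the adjunct. Either alone would block QR.
There is no licit LF on which *every equation* c-commands *three architects*.

No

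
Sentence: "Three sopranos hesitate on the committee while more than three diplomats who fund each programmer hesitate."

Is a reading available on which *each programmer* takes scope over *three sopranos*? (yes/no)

No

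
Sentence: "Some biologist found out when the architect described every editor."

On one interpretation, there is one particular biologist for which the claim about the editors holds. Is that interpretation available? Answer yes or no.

This is the *some biologist* > *every editor* reading.
Surface scope (*some biologist* > *every editor*) is always derivable; islands only block QR, not in-situ interpretation.

Yes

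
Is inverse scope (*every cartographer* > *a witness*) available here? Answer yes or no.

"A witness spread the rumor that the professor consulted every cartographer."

No

The target quantifier *every cartographer* is part of the complex NP *the rumor that the professor consulted every cartographer*.
A that-clause complement to a noun is an island; QR cannot cross the NP boundary.
*every cartographer* > *a witness* would require crossing that boundary, which is illicit.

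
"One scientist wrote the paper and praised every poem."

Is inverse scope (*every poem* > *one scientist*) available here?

No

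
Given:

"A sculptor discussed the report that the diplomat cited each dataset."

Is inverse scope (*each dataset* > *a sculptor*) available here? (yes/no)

No

Structurally, *each dataset* is inside the complex NP *the report that the diplomat cited each dataset*.
A that-clause complement to a noun is an island; QR cannot cross the NP boundary.
So the wide-scope reading for *each dataset* is blocked.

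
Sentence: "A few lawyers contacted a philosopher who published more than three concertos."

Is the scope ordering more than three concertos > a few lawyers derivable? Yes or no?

No

Structurally, *more than three concertos* is inside the relative clause *who published more than three concertos* modifying *a philosopher*.
Relative clauses block scope extraction: QR cannot target a position outside the modified NP.
There is no licit LF on which *more than three concertos* c-commands *a few lawyers*.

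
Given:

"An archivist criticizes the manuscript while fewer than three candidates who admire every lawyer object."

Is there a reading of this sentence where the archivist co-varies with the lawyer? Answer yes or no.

That reading corresponds to *every lawyer* > *an archivist*.
The target quantifier *every lawyer* is part of the relative clause *who admire every lawyer*, which is itself inside the adjunct *while fewer than three candidates who admire every lawyer object*.
Nested islands: the RC island is itself inside an adjunct island, so wide scope is doubly excluded.
So the wide-scope reading for *every lawyer* is blocked.

No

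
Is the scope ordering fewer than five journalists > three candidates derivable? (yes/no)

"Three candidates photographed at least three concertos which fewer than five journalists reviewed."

No

*fewer than five journalists* sits inside the relative clause *which fewer than five journalists reviewed* modifying *at least three concertos*.
QR out of a relative clause is ruled out by the relative-clause island constraint.
The inverse ordering *fewer than five journalists* > *three candidates* is therefore underivable.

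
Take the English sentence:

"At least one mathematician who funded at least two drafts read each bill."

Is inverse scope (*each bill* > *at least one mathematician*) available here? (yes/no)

Yes

*each bill* is a matrix argument; only *at least one mathematician* is modified by the relative clause *who funded at least two drafts*, so the RC island is irrelevant to the target quantifier.
Clause-internal QR can adjoin the lower DP above the subject, yielding the inverse reading.
The sentence is scopally ambiguous between *at least one mathematician* > *each bill* and *each bill* > *at least one mathematician*.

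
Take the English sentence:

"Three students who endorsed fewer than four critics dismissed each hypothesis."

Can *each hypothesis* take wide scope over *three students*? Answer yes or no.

Yes

*each hypothesis* sits in the matrix clause, not in the relative clause on *three students*.
No island intervenes, so both surface and inverse scope are derivable.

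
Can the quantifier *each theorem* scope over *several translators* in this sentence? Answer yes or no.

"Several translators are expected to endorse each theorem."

Yes

Infinitival complements of raising predicates do not block QR; *each theorem* and *several translators* are effectively clausemates.
No island intervenes, so both surface and inverse scope are derivable.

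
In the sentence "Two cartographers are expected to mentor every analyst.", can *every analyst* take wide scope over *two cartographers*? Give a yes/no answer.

Yes

Infinitival complements of raising predicates do not block QR; *every analyst* and *two cartographers* are effectively clausemates.
Clause-internal QR can adjoin the lower DP above the subject, yielding the inverse reading.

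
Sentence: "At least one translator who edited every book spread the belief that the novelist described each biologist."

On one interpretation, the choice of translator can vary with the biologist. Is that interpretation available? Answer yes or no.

No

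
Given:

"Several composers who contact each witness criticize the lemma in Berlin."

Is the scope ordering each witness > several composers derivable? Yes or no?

The DP *each witness* is contained in the relative clause *who contact each witness*.
A relative clause is a scope island — quantifier raising cannot cross its boundary.
*each witness* is confined to the island and cannot take scope over *several composers*.

No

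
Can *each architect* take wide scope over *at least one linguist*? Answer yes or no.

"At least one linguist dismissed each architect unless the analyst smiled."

The adjunct island is irrelevant here — *each architect* and *at least one linguist* are both in the matrix clause.
Nothing blocks QR of the lower DP to a position above the higher one, so inverse scope is available.

Yes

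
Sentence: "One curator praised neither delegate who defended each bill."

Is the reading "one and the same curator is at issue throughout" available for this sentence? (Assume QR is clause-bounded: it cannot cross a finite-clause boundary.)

Yes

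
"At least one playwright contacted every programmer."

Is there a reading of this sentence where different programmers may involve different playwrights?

Yes

This is the *every programmer* > *at least one playwright* reading.
*every programmer* is the matrix object and *at least one playwright* the matrix subject; the two are clausemates.
Since no island is crossed, the inverse ordering is licensed alongside surface scope.
The sentence is scopally ambiguous between *at least one playwright* > *every programmer* and *every programmer* > *at least one playwright*.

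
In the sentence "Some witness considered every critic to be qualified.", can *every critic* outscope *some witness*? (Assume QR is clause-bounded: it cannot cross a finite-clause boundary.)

Yes

*every critic* is an ECM subject; ECM complements are not islands, and the embedded quantifier may take matrix scope.
Nothing blocks QR of the lower DP to a position above the higher one, so inverse scope is available.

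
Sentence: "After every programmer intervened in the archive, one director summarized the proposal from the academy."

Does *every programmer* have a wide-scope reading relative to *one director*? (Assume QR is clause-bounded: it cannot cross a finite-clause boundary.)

No

Structurally, *every programmer* is inside the adjunct clause *after every programmer intervened in the archive*.
The adjunct-island constraint bars QR out of an adverbial clause.
*every programmer* > *one director* would require crossing that boundary, which is illicit.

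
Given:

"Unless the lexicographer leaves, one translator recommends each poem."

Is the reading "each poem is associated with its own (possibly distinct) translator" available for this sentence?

That reading corresponds to *each poem* > *one translator*.
The adjunct island is irrelevant here — *each poem* and *one translator* are both in the matrix clause.
Since no island is crossed, the inverse ordering is licensed alongside surface scope.

Yes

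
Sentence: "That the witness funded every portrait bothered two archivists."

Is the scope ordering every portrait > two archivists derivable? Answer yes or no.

No

*every portrait* occurs within the sentential subject *that the witness funded every portrait*.
Subjects — clausal subjects included — are islands for extraction, and QR is no exception.
*every portrait* is confined to the island and cannot take scope over *two archivists*.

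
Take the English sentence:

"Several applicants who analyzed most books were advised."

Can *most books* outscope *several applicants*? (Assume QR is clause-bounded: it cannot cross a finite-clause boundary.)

No

Structurally, *most books* is inside the relative clause *who analyzed most books*.
Relative clauses block scope extraction: QR cannot target a position outside the modified NP.
So *most books* cannot raise high enough to outscope *several applicants*; only the surface ordering *several applicants* > *most books* is available.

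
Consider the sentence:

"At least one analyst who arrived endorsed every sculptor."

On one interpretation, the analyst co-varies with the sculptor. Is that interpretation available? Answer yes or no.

This is the *every sculptor* > *at least one analyst* reading.
*every sculptor* sits in the matrix clause, not in the relative clause on *at least one analyst*.
Ordinary QR to a clause-peripheral position gives the wide-scope LF for the lower DP.

Yes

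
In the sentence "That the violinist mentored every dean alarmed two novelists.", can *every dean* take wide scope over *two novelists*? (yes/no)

No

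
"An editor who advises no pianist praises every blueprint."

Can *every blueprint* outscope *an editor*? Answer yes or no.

*every blueprint* is a matrix argument; only *an editor* is modified by the relative clause *who advises no pianist*, so the RC island is irrelevant to the target quantifier.
With no island boundary between them, the object can take inverse scope over the subject via ordinary QR within the clause.
The sentence is scopally ambiguous between *an editor* > *every blueprint* and *every blueprint* > *an editor*.

Yes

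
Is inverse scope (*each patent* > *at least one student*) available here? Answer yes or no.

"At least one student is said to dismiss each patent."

Raising constructions are monoclausal for scope purposes; *each patent* is not separated from *at least one student* by any island.
Since no island is crossed, the inverse ordering is licensed alongside surface scope.

Yes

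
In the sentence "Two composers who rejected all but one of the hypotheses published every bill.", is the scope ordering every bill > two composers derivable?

The relative clause *who rejected all but one of the hypotheses* modifies *two composers*, but *every bill* is not inside that relative clause — it is an argument of the matrix verb.
Ordinary QR to a clause-peripheral position gives the wide-scope LF for the lower DP.

Yes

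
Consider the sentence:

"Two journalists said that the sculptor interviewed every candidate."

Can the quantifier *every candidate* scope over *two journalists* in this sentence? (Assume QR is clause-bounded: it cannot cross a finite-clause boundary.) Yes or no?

No

The target quantifier *every candidate* is part of the finite complement clause *that the sculptor interviewed every candidate*.
Finite CP is the ceiling for QR here, by assumption.
The inverse ordering *every candidate* > *two journalists* is therefore underivable.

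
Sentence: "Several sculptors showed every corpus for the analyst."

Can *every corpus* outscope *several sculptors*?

*every corpus* is the matrix object and *several sculptors* the matrix subject; the two are clausemates.
Nothing blocks QR of the lower DP to a position above the higher one, so inverse scope is available.

Yes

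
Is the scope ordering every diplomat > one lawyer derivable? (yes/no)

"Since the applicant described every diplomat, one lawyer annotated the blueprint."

No

*every diplomat* occurs within the adjunct clause *since the applicant described every diplomat*.
Scope out of an adjunct clause is unavailable: QR respects the adjunct-island constraint.
The ordering *every diplomat* > *one lawyer* is therefore underivable.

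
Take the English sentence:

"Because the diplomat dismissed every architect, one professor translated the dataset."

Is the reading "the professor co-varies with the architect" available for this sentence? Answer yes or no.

No

The described interpretation is the *every architect* > *one professor* scoping.
*every architect* sits inside the adjunct clause *because the diplomat dismissed every architect*.
Scope out of an adjunct clause is unavailable: QR respects the adjunct-island constraint.
*every architect* is confined to the island and cannot take scope over *one professor*.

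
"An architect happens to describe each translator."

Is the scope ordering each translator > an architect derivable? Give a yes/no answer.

Yes

*each translator* is the object of the infinitival complement of a raising predicate; raising infinitives are transparent for QR, so the two DPs are in effect clausemates.
With no island boundary between them, the object can take inverse scope over the subject via ordinary QR within the clause.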